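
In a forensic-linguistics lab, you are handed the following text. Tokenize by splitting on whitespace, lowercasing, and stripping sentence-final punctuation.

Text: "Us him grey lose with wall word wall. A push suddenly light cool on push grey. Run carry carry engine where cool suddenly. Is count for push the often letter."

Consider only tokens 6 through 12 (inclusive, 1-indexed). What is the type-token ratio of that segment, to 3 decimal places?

0.857

Segment tokens 6–12: wall, word, wall, a, push, suddenly, light
Segment N = 7, segment V = 6.
TTR = 6 / 7 = 0.857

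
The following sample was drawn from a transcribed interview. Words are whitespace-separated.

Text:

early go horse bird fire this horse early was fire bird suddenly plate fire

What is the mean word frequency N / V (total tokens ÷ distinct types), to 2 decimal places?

1.56

N = 14 tokens, V = 9 types.
Mean frequency = N / V = 14 / 9 = 1.56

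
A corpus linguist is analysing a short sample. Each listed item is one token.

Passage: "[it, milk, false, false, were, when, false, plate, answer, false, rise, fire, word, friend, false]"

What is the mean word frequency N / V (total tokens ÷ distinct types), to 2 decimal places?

1.36

N = 15 tokens, V = 11 types.
Mean frequency = N / V = 15 / 11 = 1.36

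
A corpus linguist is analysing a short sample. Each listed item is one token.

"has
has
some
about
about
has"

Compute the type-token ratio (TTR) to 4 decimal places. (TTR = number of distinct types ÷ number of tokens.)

N = 6 tokens, V = 3 types.
TTR = V / N = 3 / 6 = 0.5000

0.5000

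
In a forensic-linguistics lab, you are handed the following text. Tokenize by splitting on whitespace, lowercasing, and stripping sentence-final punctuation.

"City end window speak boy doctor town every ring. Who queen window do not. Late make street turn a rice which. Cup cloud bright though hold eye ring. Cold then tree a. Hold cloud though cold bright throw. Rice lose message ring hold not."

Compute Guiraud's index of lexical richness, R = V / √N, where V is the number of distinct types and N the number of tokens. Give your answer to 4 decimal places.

N = 44, V = 32.
√N = 6.633250
R = 32 / 6.633250 = 4.8242

4.8242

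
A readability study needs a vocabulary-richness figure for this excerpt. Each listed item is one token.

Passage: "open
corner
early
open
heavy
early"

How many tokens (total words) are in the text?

6

Tokens: open, corner, early, open, heavy, early
N = 6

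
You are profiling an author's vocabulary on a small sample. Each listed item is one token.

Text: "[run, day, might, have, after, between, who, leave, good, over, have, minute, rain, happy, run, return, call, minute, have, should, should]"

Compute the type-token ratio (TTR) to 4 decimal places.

N = 21 tokens, V = 16 types.
TTR = V / N = 16 / 21 = 0.7619

0.7619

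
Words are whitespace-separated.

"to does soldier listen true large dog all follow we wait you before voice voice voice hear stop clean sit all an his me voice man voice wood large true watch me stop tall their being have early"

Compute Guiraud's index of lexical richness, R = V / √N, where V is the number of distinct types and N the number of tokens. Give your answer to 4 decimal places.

4.7044

N = 38, V = 29.
√N = 6.164414
R = 29 / 6.164414 = 4.7044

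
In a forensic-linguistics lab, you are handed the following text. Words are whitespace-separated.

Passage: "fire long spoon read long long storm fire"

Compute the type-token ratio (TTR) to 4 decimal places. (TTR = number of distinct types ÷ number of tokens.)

0.6250

N = 8 tokens, V = 5 types.
TTR = V / N = 5 / 8 = 0.6250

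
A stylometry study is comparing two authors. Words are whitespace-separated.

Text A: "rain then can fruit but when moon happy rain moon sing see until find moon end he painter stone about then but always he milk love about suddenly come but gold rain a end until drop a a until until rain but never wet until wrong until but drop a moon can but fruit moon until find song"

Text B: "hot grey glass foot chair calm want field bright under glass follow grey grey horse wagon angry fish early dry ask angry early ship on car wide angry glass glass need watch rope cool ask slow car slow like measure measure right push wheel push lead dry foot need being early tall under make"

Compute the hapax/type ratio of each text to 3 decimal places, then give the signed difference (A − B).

A: hapax=16, V=29, ratio=0.552
B: hapax=23, V=36, ratio=0.639
Difference = 0.552 − 0.639 = -0.087

-0.087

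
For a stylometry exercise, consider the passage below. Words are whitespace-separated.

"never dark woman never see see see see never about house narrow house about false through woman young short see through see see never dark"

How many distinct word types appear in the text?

11

Distinct types: {about, dark, false, house, narrow, never, see, short, through, woman, young}
V = 11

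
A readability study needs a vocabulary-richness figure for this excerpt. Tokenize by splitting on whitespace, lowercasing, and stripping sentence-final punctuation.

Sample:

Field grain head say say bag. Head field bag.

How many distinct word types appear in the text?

Distinct types: {bag, field, grain, head, say}
V = 5

5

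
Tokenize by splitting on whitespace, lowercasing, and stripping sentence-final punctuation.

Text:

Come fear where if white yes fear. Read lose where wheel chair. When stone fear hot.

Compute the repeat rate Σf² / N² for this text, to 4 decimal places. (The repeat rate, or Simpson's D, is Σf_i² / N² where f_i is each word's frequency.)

0.0938

Frequencies: fear:3, where:2, come:1, if:1, white:1, yes:1, read:1, lose:1, wheel:1, chair:1, when:1, stone:1, hot:1
Σf² = 24; N² = 256
Repeat rate = 24 / 256 = 0.0938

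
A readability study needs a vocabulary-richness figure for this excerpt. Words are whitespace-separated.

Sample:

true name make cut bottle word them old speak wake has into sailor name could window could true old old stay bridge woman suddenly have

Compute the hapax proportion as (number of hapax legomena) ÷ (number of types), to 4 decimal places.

0.8000

Frequencies: old:3, true:2, name:2, could:2, make:1, cut:1, bottle:1, word:1, them:1, speak:1, wake:1, has:1, into:1, sailor:1, window:1, stay:1, bridge:1, woman:1, suddenly:1, have:1
Hapax count = 16; type count = 20.
Ratio = 16 / 20 = 0.8000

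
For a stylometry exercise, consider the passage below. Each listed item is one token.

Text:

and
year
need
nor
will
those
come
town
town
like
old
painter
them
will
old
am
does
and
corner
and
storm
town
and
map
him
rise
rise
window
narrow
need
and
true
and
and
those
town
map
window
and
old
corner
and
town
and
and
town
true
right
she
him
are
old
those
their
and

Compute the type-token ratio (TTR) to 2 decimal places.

N = 55 tokens, V = 26 types.
TTR = V / N = 26 / 55 = 0.47

0.47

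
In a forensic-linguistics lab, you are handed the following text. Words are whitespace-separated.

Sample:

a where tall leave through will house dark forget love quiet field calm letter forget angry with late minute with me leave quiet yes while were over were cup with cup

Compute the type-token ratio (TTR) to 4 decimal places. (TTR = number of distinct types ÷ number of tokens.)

N = 31 tokens, V = 24 types.
TTR = V / N = 24 / 31 = 0.7742

0.7742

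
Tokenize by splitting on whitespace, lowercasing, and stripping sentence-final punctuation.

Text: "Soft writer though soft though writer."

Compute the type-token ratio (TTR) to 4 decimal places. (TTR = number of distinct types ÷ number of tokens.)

0.5000

N = 6 tokens, V = 3 types.
TTR = V / N = 3 / 6 = 0.5000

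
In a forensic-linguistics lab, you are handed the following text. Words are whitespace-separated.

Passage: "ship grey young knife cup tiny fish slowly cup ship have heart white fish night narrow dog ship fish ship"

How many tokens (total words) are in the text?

20

Tokens: ship, grey, young, knife, cup, tiny, fish, slowly, cup, ship, have, heart, white, fish, night, narrow, dog, ship, fish, ship
N = 20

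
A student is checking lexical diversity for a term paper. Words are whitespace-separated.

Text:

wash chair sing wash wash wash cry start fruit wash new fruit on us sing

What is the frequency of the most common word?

5

Frequencies: wash:5, sing:2, fruit:2, chair:1, cry:1, start:1, new:1, on:1, us:1
Most common: 'wash' with frequency 5.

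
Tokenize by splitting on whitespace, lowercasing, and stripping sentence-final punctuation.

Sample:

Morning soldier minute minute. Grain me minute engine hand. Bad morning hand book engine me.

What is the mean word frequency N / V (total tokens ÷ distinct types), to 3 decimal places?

N = 15 tokens, V = 9 types.
Mean frequency = N / V = 15 / 9 = 1.667

1.667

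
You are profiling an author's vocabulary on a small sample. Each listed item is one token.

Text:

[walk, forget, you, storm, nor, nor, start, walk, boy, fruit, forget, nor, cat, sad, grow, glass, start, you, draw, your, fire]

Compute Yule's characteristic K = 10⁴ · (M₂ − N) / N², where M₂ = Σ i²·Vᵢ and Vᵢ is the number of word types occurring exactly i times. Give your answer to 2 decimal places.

Frequencies: nor:3, walk:2, forget:2, you:2, start:2, storm:1, boy:1, fruit:1, cat:1, sad:1, grow:1, glass:1, draw:1, your:1, fire:1
N = 21. Frequency spectrum: V_1=10, V_2=4, V_3=1
M₂ = 1²·10 + 2²·4 + 3²·1 = 35
K = 10000 × (35 − 21) / 21² = 317.46

317.46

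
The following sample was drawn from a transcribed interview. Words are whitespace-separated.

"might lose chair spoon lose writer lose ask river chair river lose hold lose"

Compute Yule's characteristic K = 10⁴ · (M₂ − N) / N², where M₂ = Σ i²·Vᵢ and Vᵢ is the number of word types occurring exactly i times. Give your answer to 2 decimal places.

1224.49

Frequencies: lose:5, chair:2, river:2, might:1, spoon:1, writer:1, ask:1, hold:1
N = 14. Frequency spectrum: V_1=5, V_2=2, V_5=1
M₂ = 1²·5 + 2²·2 + 5²·1 = 38
K = 10000 × (38 − 14) / 14² = 1224.49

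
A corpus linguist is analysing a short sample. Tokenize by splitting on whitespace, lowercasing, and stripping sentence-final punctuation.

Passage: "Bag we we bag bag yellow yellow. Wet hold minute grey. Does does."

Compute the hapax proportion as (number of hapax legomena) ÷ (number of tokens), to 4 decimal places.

0.3077

Frequencies: bag:3, we:2, yellow:2, does:2, wet:1, hold:1, minute:1, grey:1
Hapax count = 4; token count = 13.
Ratio = 4 / 13 = 0.3077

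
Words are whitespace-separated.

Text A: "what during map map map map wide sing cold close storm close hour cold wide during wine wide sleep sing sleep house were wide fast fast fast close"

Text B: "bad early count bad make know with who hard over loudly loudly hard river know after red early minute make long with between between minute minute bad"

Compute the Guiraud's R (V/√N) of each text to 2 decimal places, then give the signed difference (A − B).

A: V=14, N=28, R=2.65
B: V=16, N=27, R=3.08
Difference = 2.65 − 3.08 = -0.43

-0.43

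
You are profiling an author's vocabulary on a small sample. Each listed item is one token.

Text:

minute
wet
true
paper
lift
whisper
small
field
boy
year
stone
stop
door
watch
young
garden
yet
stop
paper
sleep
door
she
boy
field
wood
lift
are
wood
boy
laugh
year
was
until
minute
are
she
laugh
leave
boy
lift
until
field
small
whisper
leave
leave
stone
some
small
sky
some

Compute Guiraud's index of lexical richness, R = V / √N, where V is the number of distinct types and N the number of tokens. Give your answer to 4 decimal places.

3.7808

N = 51, V = 27.
√N = 7.141428
R = 27 / 7.141428 = 3.7808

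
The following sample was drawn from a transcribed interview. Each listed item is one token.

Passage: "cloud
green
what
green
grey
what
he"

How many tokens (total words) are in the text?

7

Tokens: cloud, green, what, green, grey, what, he
N = 7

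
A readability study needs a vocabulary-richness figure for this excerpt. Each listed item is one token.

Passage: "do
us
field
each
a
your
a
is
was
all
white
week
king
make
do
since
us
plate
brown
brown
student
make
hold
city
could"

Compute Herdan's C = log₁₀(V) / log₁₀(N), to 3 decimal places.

N = 25, V = 20.
log₁₀(V) = 1.301030, log₁₀(N) = 1.397940
C = 1.301030 / 1.397940 = 0.931

0.931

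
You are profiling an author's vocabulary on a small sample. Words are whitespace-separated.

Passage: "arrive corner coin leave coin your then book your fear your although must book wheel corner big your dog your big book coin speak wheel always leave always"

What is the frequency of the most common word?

Frequencies: your:5, coin:3, book:3, corner:2, leave:2, wheel:2, big:2, always:2, arrive:1, then:1, fear:1, although:1, must:1, dog:1, speak:1
Most common: 'your' with frequency 5.

5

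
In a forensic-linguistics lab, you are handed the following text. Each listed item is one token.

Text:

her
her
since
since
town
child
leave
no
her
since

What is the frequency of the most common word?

Frequencies: her:3, since:3, town:1, child:1, leave:1, no:1
Most common: 'her' with frequency 3.

3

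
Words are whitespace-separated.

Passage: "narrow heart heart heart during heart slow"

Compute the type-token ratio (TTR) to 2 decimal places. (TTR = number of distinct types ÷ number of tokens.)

N = 7 tokens, V = 4 types.
TTR = V / N = 4 / 7 = 0.57

0.57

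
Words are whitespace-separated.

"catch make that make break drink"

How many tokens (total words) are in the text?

6

Tokens: catch, make, that, make, break, drink
N = 6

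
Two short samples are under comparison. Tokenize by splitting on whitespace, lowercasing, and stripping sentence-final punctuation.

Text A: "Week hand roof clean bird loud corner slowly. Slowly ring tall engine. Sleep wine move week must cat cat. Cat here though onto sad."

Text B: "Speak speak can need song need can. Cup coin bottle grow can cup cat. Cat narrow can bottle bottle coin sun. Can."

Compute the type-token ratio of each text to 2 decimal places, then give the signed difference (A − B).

0.33

TTR(A) = 20/24 = 0.83
TTR(B) = 11/22 = 0.50
Difference = 0.83 − 0.50 = 0.33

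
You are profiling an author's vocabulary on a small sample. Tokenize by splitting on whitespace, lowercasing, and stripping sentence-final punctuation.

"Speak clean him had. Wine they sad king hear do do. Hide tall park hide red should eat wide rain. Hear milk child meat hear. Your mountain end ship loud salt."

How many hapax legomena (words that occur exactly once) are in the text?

24

Frequencies: hear:3, do:2, hide:2, speak:1, clean:1, him:1, had:1, wine:1, they:1, sad:1, king:1, tall:1, park:1, red:1, should:1, eat:1, wide:1, rain:1, milk:1, child:1, … (7 more, each freq 1)
Hapax (freq=1): child, clean, eat, end, had, him, king, loud, meat, milk, mountain, park, rain, red, sad, salt, ship, should, speak, tall, they, wide, wine, your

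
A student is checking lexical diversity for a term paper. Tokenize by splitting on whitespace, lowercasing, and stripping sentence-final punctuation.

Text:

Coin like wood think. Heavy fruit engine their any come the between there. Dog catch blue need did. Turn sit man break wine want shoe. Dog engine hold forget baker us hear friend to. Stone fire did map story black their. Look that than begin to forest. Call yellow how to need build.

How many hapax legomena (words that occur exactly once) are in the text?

40

Frequencies: to:3, engine:2, their:2, dog:2, need:2, did:2, coin:1, like:1, wood:1, think:1, heavy:1, fruit:1, any:1, come:1, the:1, between:1, there:1, catch:1, blue:1, turn:1, … (26 more, each freq 1)
Hapax (freq=1): any, baker, begin, between, black, blue, break, build, call, catch, coin, come, fire, forest, forget, friend, fruit, hear, heavy, hold, how, like, look, man, map, shoe, sit, stone, story, than, that, the, there, think, turn, us, want, wine, wood, yellow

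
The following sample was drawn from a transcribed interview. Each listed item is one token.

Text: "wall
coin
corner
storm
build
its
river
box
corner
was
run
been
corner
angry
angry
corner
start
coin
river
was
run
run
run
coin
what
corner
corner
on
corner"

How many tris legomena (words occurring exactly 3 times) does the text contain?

Frequencies: corner:7, run:4, coin:3, river:2, was:2, angry:2, wall:1, storm:1, build:1, its:1, box:1, been:1, start:1, what:1, on:1
Words with frequency 3: coin

1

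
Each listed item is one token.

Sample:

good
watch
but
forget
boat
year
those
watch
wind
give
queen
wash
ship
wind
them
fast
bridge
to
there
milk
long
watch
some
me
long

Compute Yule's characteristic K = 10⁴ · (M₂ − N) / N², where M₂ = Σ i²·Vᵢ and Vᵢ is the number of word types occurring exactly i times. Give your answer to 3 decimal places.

160.000

Frequencies: watch:3, wind:2, long:2, good:1, but:1, forget:1, boat:1, year:1, those:1, give:1, queen:1, wash:1, ship:1, them:1, fast:1, bridge:1, to:1, there:1, milk:1, some:1, … (1 more, each freq 1)
N = 25. Frequency spectrum: V_1=18, V_2=2, V_3=1
M₂ = 1²·18 + 2²·2 + 3²·1 = 35
K = 10000 × (35 − 25) / 25² = 160.000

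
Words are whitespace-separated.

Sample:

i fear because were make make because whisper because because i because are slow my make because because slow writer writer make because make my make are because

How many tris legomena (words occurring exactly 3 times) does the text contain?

0

Frequencies: because:9, make:6, i:2, are:2, slow:2, my:2, writer:2, fear:1, were:1, whisper:1
Words with frequency 3: (none)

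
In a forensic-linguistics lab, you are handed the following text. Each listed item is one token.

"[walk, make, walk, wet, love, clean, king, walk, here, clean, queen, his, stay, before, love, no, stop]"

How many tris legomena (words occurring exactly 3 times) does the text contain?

Frequencies: walk:3, love:2, clean:2, make:1, wet:1, king:1, here:1, queen:1, his:1, stay:1, before:1, no:1, stop:1
Words with frequency 3: walk

1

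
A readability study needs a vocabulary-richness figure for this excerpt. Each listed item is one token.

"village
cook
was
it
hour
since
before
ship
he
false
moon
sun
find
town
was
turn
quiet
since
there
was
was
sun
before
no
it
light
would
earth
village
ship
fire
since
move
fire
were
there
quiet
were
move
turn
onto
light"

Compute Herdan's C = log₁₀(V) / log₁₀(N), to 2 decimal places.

0.86

N = 42, V = 25.
log₁₀(V) = 1.397940, log₁₀(N) = 1.623249
C = 1.397940 / 1.623249 = 0.86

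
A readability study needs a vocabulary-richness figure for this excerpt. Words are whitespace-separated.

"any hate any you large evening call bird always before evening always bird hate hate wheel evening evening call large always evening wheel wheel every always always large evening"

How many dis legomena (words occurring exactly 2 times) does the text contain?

3

Frequencies: evening:6, always:5, hate:3, large:3, wheel:3, any:2, call:2, bird:2, you:1, before:1, every:1
Words with frequency 2: any, bird, call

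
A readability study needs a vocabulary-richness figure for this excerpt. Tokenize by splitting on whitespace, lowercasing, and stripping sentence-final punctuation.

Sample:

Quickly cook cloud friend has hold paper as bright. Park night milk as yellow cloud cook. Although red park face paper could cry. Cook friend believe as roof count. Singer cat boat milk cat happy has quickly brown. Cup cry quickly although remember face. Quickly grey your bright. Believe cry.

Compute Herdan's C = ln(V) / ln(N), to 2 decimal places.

0.87

N = 50, V = 30.
ln(V) = 3.401197, ln(N) = 3.912023
C = 3.401197 / 3.912023 = 0.87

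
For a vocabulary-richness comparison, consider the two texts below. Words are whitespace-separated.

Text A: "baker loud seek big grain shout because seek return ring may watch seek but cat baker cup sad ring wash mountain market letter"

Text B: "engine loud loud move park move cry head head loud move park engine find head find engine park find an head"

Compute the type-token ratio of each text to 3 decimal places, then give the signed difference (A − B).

TTR(A) = 19/23 = 0.826
TTR(B) = 8/21 = 0.381
Difference = 0.826 − 0.381 = 0.445

0.445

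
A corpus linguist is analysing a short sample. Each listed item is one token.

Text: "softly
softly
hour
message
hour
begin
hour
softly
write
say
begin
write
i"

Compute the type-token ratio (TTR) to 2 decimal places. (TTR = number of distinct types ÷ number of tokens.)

N = 13 tokens, V = 7 types.
TTR = V / N = 7 / 13 = 0.54

0.54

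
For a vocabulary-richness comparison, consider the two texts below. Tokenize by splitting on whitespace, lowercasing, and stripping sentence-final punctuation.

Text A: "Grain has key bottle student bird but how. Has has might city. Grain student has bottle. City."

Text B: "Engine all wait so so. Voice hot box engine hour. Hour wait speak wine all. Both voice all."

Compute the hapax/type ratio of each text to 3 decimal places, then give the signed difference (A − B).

0.045

A: hapax=5, V=10, ratio=0.500
B: hapax=5, V=11, ratio=0.455
Difference = 0.500 − 0.455 = 0.045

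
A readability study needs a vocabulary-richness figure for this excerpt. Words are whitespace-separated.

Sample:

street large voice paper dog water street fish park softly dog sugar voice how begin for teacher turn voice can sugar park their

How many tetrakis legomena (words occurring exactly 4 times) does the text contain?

Frequencies: voice:3, street:2, dog:2, park:2, sugar:2, large:1, paper:1, water:1, fish:1, softly:1, how:1, begin:1, for:1, teacher:1, turn:1, can:1, their:1
Words with frequency 4: (none)

0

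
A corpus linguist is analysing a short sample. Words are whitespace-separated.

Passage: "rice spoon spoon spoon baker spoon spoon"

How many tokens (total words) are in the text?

7

Tokens: rice, spoon, spoon, spoon, baker, spoon, spoon
N = 7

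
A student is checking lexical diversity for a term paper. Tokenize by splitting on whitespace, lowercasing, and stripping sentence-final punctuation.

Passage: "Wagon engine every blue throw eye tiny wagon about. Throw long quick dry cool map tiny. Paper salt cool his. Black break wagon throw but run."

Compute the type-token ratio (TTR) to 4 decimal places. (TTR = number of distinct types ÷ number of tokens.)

0.7692

N = 26 tokens, V = 20 types.
TTR = V / N = 20 / 26 = 0.7692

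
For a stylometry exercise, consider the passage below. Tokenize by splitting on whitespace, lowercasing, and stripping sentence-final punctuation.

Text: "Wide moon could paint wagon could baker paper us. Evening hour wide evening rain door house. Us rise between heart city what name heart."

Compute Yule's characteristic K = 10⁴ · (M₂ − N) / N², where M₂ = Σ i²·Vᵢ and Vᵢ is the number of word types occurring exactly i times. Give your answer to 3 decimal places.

Frequencies: wide:2, could:2, us:2, evening:2, heart:2, moon:1, paint:1, wagon:1, baker:1, paper:1, hour:1, rain:1, door:1, house:1, rise:1, between:1, city:1, what:1, name:1
N = 24. Frequency spectrum: V_1=14, V_2=5
M₂ = 1²·14 + 2²·5 = 34
K = 10000 × (34 − 24) / 24² = 173.611

173.611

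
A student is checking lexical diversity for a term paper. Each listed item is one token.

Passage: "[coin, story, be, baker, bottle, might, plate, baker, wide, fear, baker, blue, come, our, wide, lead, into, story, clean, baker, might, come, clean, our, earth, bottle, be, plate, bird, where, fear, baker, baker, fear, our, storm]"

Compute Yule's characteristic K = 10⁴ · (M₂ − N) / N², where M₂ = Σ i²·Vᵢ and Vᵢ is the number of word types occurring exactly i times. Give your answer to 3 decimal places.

447.531

Frequencies: baker:6, fear:3, our:3, story:2, be:2, bottle:2, might:2, plate:2, wide:2, come:2, clean:2, coin:1, blue:1, lead:1, into:1, earth:1, bird:1, where:1, storm:1
N = 36. Frequency spectrum: V_1=8, V_2=8, V_3=2, V_6=1
M₂ = 1²·8 + 2²·8 + 3²·2 + 6²·1 = 94
K = 10000 × (94 − 36) / 36² = 447.531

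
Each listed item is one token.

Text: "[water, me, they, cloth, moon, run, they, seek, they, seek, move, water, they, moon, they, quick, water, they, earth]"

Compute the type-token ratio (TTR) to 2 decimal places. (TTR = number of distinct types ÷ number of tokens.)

0.53

N = 19 tokens, V = 10 types.
TTR = V / N = 10 / 19 = 0.53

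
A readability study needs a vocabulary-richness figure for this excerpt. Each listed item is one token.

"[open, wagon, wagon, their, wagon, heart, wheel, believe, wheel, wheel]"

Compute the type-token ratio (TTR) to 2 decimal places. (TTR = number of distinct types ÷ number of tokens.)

0.60

N = 10 tokens, V = 6 types.
TTR = V / N = 6 / 10 = 0.60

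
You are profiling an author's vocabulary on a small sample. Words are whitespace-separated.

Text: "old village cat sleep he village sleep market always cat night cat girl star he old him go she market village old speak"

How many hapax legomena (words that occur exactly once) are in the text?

8

Frequencies: old:3, village:3, cat:3, sleep:2, he:2, market:2, always:1, night:1, girl:1, star:1, him:1, go:1, she:1, speak:1
Hapax (freq=1): always, girl, go, him, night, she, speak, star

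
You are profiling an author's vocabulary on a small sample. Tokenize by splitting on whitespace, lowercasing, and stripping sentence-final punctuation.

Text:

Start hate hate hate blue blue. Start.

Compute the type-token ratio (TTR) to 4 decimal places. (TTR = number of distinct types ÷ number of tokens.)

N = 7 tokens, V = 3 types.
TTR = V / N = 3 / 7 = 0.4286

0.4286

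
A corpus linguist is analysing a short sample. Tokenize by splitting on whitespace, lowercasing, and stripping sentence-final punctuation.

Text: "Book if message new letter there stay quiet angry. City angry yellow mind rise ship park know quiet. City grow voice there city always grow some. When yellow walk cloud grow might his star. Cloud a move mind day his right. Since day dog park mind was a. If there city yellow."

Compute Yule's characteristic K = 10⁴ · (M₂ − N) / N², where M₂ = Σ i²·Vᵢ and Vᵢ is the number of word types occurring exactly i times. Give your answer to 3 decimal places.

Frequencies: city:4, there:3, yellow:3, mind:3, grow:3, if:2, quiet:2, angry:2, park:2, cloud:2, his:2, a:2, day:2, book:1, message:1, new:1, letter:1, stay:1, rise:1, ship:1, … (13 more, each freq 1)
N = 52. Frequency spectrum: V_1=20, V_2=8, V_3=4, V_4=1
M₂ = 1²·20 + 2²·8 + 3²·4 + 4²·1 = 104
K = 10000 × (104 − 52) / 52² = 192.308

192.308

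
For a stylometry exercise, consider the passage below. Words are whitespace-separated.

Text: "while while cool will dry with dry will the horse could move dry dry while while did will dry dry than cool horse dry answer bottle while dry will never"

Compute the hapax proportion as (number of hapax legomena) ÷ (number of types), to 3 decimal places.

0.643

Frequencies: dry:8, while:5, will:4, cool:2, horse:2, with:1, the:1, could:1, move:1, did:1, than:1, answer:1, bottle:1, never:1
Hapax count = 9; type count = 14.
Ratio = 9 / 14 = 0.643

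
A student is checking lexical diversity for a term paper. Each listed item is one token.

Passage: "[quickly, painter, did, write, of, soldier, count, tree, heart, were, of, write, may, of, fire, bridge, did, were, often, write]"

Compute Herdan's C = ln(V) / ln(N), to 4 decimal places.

0.8809

N = 20, V = 14.
ln(V) = 2.639057, ln(N) = 2.995732
C = 2.639057 / 2.995732 = 0.8809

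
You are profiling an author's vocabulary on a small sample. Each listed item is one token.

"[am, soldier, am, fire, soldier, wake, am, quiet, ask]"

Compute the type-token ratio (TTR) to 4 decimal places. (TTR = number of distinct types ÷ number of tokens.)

N = 9 tokens, V = 6 types.
TTR = V / N = 6 / 9 = 0.6667

0.6667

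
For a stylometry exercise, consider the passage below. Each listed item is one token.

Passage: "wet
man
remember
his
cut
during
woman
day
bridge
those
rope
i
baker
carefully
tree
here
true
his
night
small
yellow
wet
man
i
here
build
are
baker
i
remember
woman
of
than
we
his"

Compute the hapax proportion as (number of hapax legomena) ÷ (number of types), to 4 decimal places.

0.6800

Frequencies: his:3, i:3, wet:2, man:2, remember:2, woman:2, baker:2, here:2, cut:1, during:1, day:1, bridge:1, those:1, rope:1, carefully:1, tree:1, true:1, night:1, small:1, yellow:1, … (5 more, each freq 1)
Hapax count = 17; type count = 25.
Ratio = 17 / 25 = 0.6800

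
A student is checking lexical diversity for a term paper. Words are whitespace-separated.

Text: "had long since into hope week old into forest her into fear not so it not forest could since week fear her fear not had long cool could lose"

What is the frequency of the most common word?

Frequencies: into:3, fear:3, not:3, had:2, long:2, since:2, week:2, forest:2, her:2, could:2, hope:1, old:1, so:1, it:1, cool:1, lose:1
Most common: 'into' with frequency 3.

3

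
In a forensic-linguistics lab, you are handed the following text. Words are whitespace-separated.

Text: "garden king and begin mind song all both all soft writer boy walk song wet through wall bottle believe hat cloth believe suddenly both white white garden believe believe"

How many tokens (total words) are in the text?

29

Tokens: garden, king, and, begin, mind, song, all, both, all, soft, writer, boy, walk, song, wet, through, wall, bottle, believe, hat, cloth, believe, suddenly, both, white, white, garden, believe, believe
N = 29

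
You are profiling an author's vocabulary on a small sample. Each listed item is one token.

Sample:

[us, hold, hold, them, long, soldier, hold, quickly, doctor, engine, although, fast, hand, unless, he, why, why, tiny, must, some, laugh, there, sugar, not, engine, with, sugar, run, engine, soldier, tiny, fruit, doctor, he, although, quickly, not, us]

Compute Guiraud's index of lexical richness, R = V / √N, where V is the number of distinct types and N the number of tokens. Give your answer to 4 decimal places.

N = 38, V = 24.
√N = 6.164414
R = 24 / 6.164414 = 3.8933

3.8933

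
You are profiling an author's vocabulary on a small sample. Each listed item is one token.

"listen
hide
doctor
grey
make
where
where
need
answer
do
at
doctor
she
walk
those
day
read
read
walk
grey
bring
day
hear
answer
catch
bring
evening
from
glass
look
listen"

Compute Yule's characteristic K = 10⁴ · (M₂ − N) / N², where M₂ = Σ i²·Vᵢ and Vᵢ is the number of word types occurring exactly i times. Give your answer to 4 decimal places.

187.3049

Frequencies: listen:2, doctor:2, grey:2, where:2, answer:2, walk:2, day:2, read:2, bring:2, hide:1, make:1, need:1, do:1, at:1, she:1, those:1, hear:1, catch:1, evening:1, from:1, … (2 more, each freq 1)
N = 31. Frequency spectrum: V_1=13, V_2=9
M₂ = 1²·13 + 2²·9 = 49
K = 10000 × (49 − 31) / 31² = 187.3049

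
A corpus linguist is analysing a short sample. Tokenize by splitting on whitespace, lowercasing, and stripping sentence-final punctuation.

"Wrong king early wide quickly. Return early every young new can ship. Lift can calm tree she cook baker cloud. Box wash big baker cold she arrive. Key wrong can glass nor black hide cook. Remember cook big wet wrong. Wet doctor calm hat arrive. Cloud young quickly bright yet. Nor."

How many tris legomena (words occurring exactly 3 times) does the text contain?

Frequencies: wrong:3, can:3, cook:3, early:2, quickly:2, young:2, calm:2, she:2, baker:2, cloud:2, big:2, arrive:2, nor:2, wet:2, king:1, wide:1, return:1, every:1, new:1, ship:1, … (14 more, each freq 1)
Words with frequency 3: can, cook, wrong

3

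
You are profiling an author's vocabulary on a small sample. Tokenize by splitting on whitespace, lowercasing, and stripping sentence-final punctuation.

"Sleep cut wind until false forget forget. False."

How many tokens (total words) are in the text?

8

Tokens: sleep, cut, wind, until, false, forget, forget, false
N = 8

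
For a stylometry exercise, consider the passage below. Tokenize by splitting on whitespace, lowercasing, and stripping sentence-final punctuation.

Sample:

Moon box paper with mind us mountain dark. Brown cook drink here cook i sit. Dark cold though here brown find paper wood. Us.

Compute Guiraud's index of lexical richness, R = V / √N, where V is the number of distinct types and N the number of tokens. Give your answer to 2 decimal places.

3.67

N = 24, V = 18.
√N = 4.898979
R = 18 / 4.898979 = 3.67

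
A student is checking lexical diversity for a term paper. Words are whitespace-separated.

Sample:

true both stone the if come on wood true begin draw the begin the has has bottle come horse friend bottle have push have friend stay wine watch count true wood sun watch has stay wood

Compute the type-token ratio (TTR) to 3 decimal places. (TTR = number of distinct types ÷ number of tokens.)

0.583

N = 36 tokens, V = 21 types.
TTR = V / N = 21 / 36 = 0.583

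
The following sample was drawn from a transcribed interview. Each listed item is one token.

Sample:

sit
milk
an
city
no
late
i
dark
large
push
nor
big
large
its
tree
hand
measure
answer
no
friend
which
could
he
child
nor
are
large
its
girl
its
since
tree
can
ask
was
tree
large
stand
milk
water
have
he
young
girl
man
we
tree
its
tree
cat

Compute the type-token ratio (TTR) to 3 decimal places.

0.700

N = 50 tokens, V = 35 types.
TTR = V / N = 35 / 50 = 0.700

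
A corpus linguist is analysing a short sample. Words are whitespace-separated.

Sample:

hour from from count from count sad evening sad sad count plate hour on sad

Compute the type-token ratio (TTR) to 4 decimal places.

0.4667

N = 15 tokens, V = 7 types.
TTR = V / N = 7 / 15 = 0.4667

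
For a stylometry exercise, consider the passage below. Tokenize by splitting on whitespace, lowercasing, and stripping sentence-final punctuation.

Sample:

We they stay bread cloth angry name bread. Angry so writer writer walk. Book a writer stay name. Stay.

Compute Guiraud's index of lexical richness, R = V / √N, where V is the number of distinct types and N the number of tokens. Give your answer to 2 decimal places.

N = 19, V = 12.
√N = 4.358899
R = 12 / 4.358899 = 2.75

2.75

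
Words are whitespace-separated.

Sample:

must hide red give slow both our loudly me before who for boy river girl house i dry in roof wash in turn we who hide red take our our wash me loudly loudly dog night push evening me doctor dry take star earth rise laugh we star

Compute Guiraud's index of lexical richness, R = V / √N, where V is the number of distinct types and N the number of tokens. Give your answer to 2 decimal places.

N = 48, V = 33.
√N = 6.928203
R = 33 / 6.928203 = 4.76

4.76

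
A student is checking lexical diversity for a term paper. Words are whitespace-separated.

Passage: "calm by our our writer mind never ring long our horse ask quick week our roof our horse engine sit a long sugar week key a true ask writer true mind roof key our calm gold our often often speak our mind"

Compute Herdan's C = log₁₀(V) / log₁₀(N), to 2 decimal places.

N = 42, V = 22.
log₁₀(V) = 1.342423, log₁₀(N) = 1.623249
C = 1.342423 / 1.623249 = 0.83

0.83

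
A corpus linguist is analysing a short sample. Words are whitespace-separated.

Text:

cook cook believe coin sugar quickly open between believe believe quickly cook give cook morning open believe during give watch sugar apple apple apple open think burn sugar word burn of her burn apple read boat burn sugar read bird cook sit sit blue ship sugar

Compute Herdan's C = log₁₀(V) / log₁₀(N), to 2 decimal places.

N = 46, V = 23.
log₁₀(V) = 1.361728, log₁₀(N) = 1.662758
C = 1.361728 / 1.662758 = 0.82

0.82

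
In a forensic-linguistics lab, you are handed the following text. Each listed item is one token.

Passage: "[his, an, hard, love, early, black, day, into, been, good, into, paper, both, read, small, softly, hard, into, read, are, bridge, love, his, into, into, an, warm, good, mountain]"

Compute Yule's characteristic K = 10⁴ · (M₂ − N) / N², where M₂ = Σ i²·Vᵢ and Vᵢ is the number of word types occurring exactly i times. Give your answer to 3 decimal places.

380.499

Frequencies: into:5, his:2, an:2, hard:2, love:2, good:2, read:2, early:1, black:1, day:1, been:1, paper:1, both:1, small:1, softly:1, are:1, bridge:1, warm:1, mountain:1
N = 29. Frequency spectrum: V_1=12, V_2=6, V_5=1
M₂ = 1²·12 + 2²·6 + 5²·1 = 61
K = 10000 × (61 − 29) / 29² = 380.499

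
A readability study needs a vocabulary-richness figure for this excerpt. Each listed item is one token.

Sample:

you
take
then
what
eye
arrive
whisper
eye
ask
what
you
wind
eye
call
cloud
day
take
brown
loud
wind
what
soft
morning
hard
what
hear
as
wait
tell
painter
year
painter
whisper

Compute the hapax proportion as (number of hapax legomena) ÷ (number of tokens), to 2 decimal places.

0.48

Frequencies: what:4, eye:3, you:2, take:2, whisper:2, wind:2, painter:2, then:1, arrive:1, ask:1, call:1, cloud:1, day:1, brown:1, loud:1, soft:1, morning:1, hard:1, hear:1, as:1, … (3 more, each freq 1)
Hapax count = 16; token count = 33.
Ratio = 16 / 33 = 0.48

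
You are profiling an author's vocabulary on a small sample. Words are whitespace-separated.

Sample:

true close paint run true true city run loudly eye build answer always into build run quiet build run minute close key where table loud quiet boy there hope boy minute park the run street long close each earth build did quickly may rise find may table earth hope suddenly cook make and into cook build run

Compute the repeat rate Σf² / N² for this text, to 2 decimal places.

0.04

Frequencies: run:6, build:5, true:3, close:3, into:2, quiet:2, minute:2, table:2, boy:2, hope:2, earth:2, may:2, cook:2, paint:1, city:1, loudly:1, eye:1, answer:1, always:1, key:1, … (15 more, each freq 1)
Σf² = 137; N² = 3249
Repeat rate = 137 / 3249 = 0.04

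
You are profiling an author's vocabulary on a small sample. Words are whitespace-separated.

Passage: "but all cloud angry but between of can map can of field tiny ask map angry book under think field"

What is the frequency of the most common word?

2

Frequencies: but:2, angry:2, of:2, can:2, map:2, field:2, all:1, cloud:1, between:1, tiny:1, ask:1, book:1, under:1, think:1
Most common: 'but' with frequency 2.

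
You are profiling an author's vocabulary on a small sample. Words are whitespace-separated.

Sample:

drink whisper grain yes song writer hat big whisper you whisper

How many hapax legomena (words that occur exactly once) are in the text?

8

Frequencies: whisper:3, drink:1, grain:1, yes:1, song:1, writer:1, hat:1, big:1, you:1
Hapax (freq=1): big, drink, grain, hat, song, writer, yes, you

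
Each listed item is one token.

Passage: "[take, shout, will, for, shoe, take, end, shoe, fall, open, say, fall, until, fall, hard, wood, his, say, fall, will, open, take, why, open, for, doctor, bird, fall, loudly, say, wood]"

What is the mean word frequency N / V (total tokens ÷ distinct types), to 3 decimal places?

1.824

N = 31 tokens, V = 17 types.
Mean frequency = N / V = 31 / 17 = 1.824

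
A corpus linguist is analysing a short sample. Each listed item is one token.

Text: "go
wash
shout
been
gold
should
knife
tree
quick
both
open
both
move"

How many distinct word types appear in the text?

12

Distinct types: {been, both, go, gold, knife, move, open, quick, should, shout, tree, wash}
V = 12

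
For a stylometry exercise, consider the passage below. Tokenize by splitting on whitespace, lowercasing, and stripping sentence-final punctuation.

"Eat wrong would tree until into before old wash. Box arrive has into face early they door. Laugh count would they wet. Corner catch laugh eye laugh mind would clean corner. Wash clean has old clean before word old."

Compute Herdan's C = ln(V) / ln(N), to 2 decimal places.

N = 39, V = 25.
ln(V) = 3.218876, ln(N) = 3.663562
C = 3.218876 / 3.663562 = 0.88

0.88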